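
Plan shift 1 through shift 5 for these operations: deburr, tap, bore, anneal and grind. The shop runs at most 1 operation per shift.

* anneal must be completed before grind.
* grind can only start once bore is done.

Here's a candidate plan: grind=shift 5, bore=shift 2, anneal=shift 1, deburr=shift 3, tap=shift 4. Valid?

anneal must be completed before grind — holds.
The shop runs at most 1 operation per shift — holds.
grind can only start once bore is done — holds.

Valid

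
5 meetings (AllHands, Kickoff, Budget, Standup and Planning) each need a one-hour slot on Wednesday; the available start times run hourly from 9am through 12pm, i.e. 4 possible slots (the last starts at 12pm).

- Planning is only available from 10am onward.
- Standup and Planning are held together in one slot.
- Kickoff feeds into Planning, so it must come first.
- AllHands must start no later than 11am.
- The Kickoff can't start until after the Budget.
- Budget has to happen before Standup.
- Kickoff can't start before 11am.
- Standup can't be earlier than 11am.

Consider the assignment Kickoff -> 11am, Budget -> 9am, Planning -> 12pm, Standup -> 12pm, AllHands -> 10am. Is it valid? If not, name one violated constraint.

Valid

Kickoff feeds into Planning, so it must come first — holds.
AllHands must start no later than 11am — holds.
Planning is only available from 10am onward — holds.
Budget has to happen before Standup — holds.
Standup can't be earlier than 11am — holds.
Kickoff can't start before 11am — holds.
Standup and Planning are held together in one slot — holds.
The Kickoff can't start until after the Budget — holds.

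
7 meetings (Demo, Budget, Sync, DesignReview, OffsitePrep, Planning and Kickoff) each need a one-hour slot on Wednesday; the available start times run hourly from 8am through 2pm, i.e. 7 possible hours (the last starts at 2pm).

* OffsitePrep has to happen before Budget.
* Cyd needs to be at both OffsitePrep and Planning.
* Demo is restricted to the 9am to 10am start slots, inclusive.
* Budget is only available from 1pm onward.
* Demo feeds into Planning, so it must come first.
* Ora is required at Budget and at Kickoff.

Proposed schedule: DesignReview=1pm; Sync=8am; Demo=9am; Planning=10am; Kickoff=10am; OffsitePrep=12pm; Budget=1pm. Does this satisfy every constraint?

Demo feeds into Planning, so it must come first — holds.
Budget is only available from 1pm onward — holds.
Demo is restricted to the 9am to 10am start slots, inclusive — holds.
Cyd needs to be at both OffsitePrep and Planning — holds.
Ora is required at Budget and at Kickoff — holds.
OffsitePrep has to happen before Budget — holds.

Yes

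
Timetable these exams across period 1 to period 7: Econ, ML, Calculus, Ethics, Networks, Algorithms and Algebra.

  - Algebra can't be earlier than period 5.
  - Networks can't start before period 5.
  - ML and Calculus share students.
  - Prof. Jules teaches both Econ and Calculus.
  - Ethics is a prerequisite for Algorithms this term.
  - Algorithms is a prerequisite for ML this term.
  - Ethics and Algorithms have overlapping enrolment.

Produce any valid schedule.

Algebra=period 5; Ethics=period 1; Networks=period 5; Algorithms=period 2; Calculus=period 2; Econ=period 1; ML=period 3

Checking: Algorithms(period 2) before ML(period 3); Ethics(period 1) before Algorithms(period 2); ML(period 3) != Calculus(period 2); Ethics(period 1) != Algorithms(period 2); Econ(period 1) != Calculus(period 2); Algebra=period 5 in [period 5,period 7]; Networks=period 5 in [period 5,period 7].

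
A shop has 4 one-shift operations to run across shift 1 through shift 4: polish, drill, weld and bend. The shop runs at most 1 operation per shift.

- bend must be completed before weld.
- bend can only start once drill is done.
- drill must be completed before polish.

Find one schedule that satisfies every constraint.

weld -> shift 4; polish -> shift 3; bend -> shift 2; drill -> shift 1

Checking: drill(shift 1) before polish(shift 3); drill(shift 1) before bend(shift 2); bend(shift 2) before weld(shift 4); max 1 per shift (cap 1).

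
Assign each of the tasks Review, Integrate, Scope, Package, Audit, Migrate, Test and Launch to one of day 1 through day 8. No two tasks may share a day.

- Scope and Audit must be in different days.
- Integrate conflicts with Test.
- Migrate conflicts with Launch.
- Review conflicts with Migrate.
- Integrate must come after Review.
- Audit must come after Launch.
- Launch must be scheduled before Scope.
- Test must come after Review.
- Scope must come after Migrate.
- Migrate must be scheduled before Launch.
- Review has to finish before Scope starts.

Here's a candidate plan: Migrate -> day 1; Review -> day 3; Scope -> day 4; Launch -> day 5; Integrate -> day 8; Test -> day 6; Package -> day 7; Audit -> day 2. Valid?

Test must come after Review — holds.
Review conflicts with Migrate — holds.
Integrate conflicts with Test — holds.
Migrate conflicts with Launch — holds.
Scope must come after Migrate — holds.
Launch must be scheduled before Scope — violated.
Scope and Audit must be in different days — holds.
Audit must come after Launch — violated.
Integrate must come after Review — holds.
Migrate must be scheduled before Launch — holds.
No two tasks may share a day — holds.
Review has to finish before Scope starts — holds.

No — it violates: Audit must come after Launch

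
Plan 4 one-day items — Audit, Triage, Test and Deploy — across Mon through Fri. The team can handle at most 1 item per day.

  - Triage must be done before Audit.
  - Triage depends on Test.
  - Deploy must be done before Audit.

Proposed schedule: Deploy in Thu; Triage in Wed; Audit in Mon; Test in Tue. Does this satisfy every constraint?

Triage depends on Test — holds.
Triage must be done before Audit — violated.
The team can handle at most 1 item per day — holds.
Deploy must be done before Audit — violated.

Invalid. Deploy must be done before Audit.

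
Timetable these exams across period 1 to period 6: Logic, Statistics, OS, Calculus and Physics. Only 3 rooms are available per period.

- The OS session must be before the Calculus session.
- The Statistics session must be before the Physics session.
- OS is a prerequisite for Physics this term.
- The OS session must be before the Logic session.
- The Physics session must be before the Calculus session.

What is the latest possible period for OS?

period 4

Downstream work caps OS at period 4.
OS at period 4 is achievable: OS in period 4; Logic in period 5; Statistics in period 1; Physics in period 5; Calculus in period 6.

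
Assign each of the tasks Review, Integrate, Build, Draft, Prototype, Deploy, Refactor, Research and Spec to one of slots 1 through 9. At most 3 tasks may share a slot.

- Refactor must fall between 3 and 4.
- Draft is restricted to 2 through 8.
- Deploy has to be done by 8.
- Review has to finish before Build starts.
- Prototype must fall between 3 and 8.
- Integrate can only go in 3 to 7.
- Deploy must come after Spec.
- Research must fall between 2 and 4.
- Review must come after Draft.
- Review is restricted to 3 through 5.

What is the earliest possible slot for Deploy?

Precedence pushes Deploy to at least 2; Deploy's own window allows nothing later than 8.
Deploy at 2 is achievable: Integrate -> 3; Draft -> 2; Build -> 4; Spec -> 1; Refactor -> 3; Deploy -> 2; Prototype -> 4; Review -> 3; Research -> 2.

2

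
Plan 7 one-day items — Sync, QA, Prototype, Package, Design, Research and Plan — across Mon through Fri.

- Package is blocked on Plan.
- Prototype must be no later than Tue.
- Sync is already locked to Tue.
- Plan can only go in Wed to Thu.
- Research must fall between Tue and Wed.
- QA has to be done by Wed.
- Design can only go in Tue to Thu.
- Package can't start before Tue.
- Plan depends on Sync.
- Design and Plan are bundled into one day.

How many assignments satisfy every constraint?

Splitting on QA: it can be Mon (12), Tue (12), Wed (12). Listing each branch's schedules as (Sync, Prototype, Package, Design, Research, Plan):
QA=Mon: (Tue,Mon,Thu,Wed,Tue,Wed) (Tue,Mon,Thu,Wed,Wed,Wed) (Tue,Mon,Fri,Wed,Tue,Wed) (Tue,Mon,Fri,Wed,Wed,Wed) (Tue,Mon,Fri,Thu,Tue,Thu) (Tue,Mon,Fri,Thu,Wed,Thu) (Tue,Tue,Thu,Wed,Tue,Wed) (Tue,Tue,Thu,Wed,Wed,Wed) (Tue,Tue,Fri,Wed,Tue,Wed) (Tue,Tue,Fri,Wed,Wed,Wed) (Tue,Tue,Fri,Thu,Tue,Thu) (Tue,Tue,Fri,Thu,Wed,Thu) — 12.
QA=Tue: (Tue,Mon,Thu,Wed,Tue,Wed) (Tue,Mon,Thu,Wed,Wed,Wed) (Tue,Mon,Fri,Wed,Tue,Wed) (Tue,Mon,Fri,Wed,Wed,Wed) (Tue,Mon,Fri,Thu,Tue,Thu) (Tue,Mon,Fri,Thu,Wed,Thu) (Tue,Tue,Thu,Wed,Tue,Wed) (Tue,Tue,Thu,Wed,Wed,Wed) (Tue,Tue,Fri,Wed,Tue,Wed) (Tue,Tue,Fri,Wed,Wed,Wed) (Tue,Tue,Fri,Thu,Tue,Thu) (Tue,Tue,Fri,Thu,Wed,Thu) — 12.
QA=Wed: (Tue,Mon,Thu,Wed,Tue,Wed) (Tue,Mon,Thu,Wed,Wed,Wed) (Tue,Mon,Fri,Wed,Tue,Wed) (Tue,Mon,Fri,Wed,Wed,Wed) (Tue,Mon,Fri,Thu,Tue,Thu) (Tue,Mon,Fri,Thu,Wed,Thu) (Tue,Tue,Thu,Wed,Tue,Wed) (Tue,Tue,Thu,Wed,Wed,Wed) (Tue,Tue,Fri,Wed,Tue,Wed) (Tue,Tue,Fri,Wed,Wed,Wed) (Tue,Tue,Fri,Thu,Tue,Thu) (Tue,Tue,Fri,Thu,Wed,Thu) — 12.
Summing: 12 + 12 + 12 = 36.

36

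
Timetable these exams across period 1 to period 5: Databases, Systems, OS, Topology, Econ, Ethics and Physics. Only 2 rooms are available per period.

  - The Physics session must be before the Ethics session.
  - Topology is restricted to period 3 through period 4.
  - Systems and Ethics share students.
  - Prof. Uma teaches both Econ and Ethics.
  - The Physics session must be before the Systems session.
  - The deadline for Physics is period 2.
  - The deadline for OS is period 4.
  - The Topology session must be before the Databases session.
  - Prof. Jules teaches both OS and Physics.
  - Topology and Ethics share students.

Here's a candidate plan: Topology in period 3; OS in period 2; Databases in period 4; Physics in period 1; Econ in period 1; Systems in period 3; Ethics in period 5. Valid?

Valid

The Physics session must be before the Ethics session — holds.
Topology and Ethics share students — holds.
The Physics session must be before the Systems session — holds.
Systems and Ethics share students — holds.
Only 2 rooms are available per period — holds.
Prof. Uma teaches both Econ and Ethics — holds.
Topology is restricted to period 3 through period 4 — holds.
Prof. Jules teaches both OS and Physics — holds.
The Topology session must be before the Databases session — holds.
The deadline for OS is period 4 — holds.
The deadline for Physics is period 2 — holds.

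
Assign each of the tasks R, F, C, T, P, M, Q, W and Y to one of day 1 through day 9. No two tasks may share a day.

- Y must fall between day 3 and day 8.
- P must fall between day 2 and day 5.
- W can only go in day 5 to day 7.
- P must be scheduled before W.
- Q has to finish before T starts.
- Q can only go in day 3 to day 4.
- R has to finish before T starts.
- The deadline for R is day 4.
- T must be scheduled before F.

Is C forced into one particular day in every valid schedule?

C can be day 1 (e.g. P=day 4, T=day 7, W=day 5, R=day 2, Y=day 6, F=day 8, C=day 1, Q=day 3, M=day 9) or day 2 (e.g. Q in day 3; W in day 5; P in day 4; T in day 7; C in day 2; M in day 9; F in day 8; R in day 1; Y in day 6).

No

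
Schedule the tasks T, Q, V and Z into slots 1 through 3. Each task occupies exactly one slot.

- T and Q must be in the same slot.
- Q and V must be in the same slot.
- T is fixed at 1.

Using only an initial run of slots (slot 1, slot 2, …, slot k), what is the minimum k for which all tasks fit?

1 works (last occupied slot: 1): for example Z=1; T=1; V=1; Q=1.

1 slot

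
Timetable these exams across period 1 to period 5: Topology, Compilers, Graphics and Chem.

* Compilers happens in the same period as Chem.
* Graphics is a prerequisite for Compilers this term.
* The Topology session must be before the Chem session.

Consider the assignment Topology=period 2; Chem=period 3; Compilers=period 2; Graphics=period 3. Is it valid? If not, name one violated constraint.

No — it violates: Graphics is a prerequisite for Compilers this term

The Topology session must be before the Chem session — holds.
Compilers happens in the same period as Chem — violated.
Graphics is a prerequisite for Compilers this term — violated.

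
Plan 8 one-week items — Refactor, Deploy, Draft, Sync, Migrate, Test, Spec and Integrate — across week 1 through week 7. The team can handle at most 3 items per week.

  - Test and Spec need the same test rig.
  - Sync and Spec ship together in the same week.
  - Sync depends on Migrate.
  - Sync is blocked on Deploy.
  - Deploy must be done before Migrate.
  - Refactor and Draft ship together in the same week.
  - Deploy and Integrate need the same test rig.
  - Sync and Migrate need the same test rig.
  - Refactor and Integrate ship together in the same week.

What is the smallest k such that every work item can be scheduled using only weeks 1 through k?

4

The precedence chain requires at least 3 distinct weeks.
With at most 3 per week and 8 work items, at least 3 weeks are needed.
Could 3 weeks be enough, i.e. nothing placed later than week 3? First, Migrate must come after Deploy (at week 1 or later) → {week 2, week 3}; Deploy must come before Migrate (at week 3 or earlier) → {week 1, week 2}; Sync must come after Deploy (at week 1 or later) → {week 2, week 3}; Sync must come after Migrate (at week 2 or later) → {week 3}; Migrate must come before Sync (at week 3 or earlier) → {week 2}; Spec must be in the same week as Sync (in {week 3}) → {week 3}; Deploy must come before Migrate (at week 2 or earlier) → {week 1}; Integrate can't share with Deploy (week 1) → {week 2, week 3}; Refactor must be in the same week as Integrate (in {week 2, week 3}) → {week 2, week 3}; Draft must be in the same week as Refactor (in {week 2, week 3}) → {week 2, week 3}. Refactor could then only be at {week 2, week 3}; try each:
- suppose Refactor is at week 2; Integrate must be in the same week as Refactor (in {week 2}) → {week 2}; Draft must be in the same week as Refactor (in {week 2}) → {week 2}; that puts Refactor, Draft, Migrate and Integrate all in week 2 — more than 3 per week.
- suppose Refactor is at week 3; Integrate must be in the same week as Refactor (in {week 3}) → {week 3}; Draft must be in the same week as Refactor (in {week 3}) → {week 3}; that puts Refactor, Draft, Sync, Spec and Integrate all in week 3 — more than 3 per week.
Every option fails, so 3 weeks is not enough.
4 works (last occupied week: week 4): for example Integrate=week 4; Spec=week 3; Sync=week 3; Test=week 1; Refactor=week 4; Migrate=week 2; Deploy=week 1; Draft=week 4.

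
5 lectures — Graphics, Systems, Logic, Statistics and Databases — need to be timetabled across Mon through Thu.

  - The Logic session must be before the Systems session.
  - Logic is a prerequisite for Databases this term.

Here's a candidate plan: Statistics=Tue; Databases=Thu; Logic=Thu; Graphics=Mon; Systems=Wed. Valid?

The Logic session must be before the Systems session — violated.
Logic is a prerequisite for Databases this term — violated.

No. The Logic session must be before the Systems session is not satisfied.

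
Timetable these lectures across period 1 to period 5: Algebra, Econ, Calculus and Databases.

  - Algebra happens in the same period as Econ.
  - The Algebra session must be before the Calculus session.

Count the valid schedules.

Splitting on Algebra: it can be period 1 (20), period 2 (15), period 3 (10), period 4 (5). Listing each branch's schedules as (Econ, Calculus, Databases) by period number:
Algebra=period 1: (1,2,1) (1,2,2) (1,2,3) (1,2,4) (1,2,5) (1,3,1) (1,3,2) (1,3,3) (1,3,4) (1,3,5) (1,4,1) (1,4,2) (1,4,3) (1,4,4) (1,4,5) (1,5,1) (1,5,2) (1,5,3) (1,5,4) (1,5,5) — 20.
Algebra=period 2: (2,3,1) (2,3,2) (2,3,3) (2,3,4) (2,3,5) (2,4,1) (2,4,2) (2,4,3) (2,4,4) (2,4,5) (2,5,1) (2,5,2) (2,5,3) (2,5,4) (2,5,5) — 15.
Algebra=period 3: (3,4,1) (3,4,2) (3,4,3) (3,4,4) (3,4,5) (3,5,1) (3,5,2) (3,5,3) (3,5,4) (3,5,5) — 10.
Algebra=period 4: (4,5,1) (4,5,2) (4,5,3) (4,5,4) (4,5,5) — 5.
Summing: 20 + 15 + 10 + 5 = 50.

50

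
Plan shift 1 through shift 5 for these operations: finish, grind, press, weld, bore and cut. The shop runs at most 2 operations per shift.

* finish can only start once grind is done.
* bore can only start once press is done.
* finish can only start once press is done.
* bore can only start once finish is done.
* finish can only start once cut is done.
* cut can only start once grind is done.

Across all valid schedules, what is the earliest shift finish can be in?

Precedence pushes finish to at least shift 3; downstream work caps finish at shift 4.
finish at shift 3 is achievable: press=shift 1, bore=shift 4, finish=shift 3, cut=shift 2, weld=shift 2, grind=shift 1.

shift 3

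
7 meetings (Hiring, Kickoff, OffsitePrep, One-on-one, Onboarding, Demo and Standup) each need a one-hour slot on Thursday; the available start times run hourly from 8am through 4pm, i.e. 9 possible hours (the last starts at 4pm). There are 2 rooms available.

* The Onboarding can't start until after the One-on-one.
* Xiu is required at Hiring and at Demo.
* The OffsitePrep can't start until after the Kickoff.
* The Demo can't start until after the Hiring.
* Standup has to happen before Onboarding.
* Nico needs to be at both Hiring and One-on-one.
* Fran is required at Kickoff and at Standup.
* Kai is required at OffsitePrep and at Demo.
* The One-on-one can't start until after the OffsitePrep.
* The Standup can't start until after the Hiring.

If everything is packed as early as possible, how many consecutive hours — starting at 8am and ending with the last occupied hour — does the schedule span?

4 hours

The precedence chain requires at least 4 distinct hours.
With at most 2 per hour and 7 meetings, at least 4 hours are needed.
4 works (last occupied hour: 11am): for example Demo -> 10am, Kickoff -> 8am, Onboarding -> 11am, One-on-one -> 10am, Hiring -> 8am, OffsitePrep -> 9am, Standup -> 9am.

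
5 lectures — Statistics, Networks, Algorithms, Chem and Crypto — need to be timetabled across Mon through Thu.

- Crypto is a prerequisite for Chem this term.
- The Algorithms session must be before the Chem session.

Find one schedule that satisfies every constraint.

Networks=Mon; Statistics=Mon; Crypto=Mon; Algorithms=Mon; Chem=Tue

Checking: Algorithms(Mon) before Chem(Tue); Crypto(Mon) before Chem(Tue).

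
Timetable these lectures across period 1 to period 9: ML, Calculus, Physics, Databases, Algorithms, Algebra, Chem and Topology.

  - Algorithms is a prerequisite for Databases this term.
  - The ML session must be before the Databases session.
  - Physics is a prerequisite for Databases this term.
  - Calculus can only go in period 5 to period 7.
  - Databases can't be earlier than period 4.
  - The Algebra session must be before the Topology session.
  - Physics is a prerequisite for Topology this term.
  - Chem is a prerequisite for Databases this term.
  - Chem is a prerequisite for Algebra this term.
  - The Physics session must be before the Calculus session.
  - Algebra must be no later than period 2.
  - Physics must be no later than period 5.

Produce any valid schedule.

Databases=period 4, Algebra=period 2, Chem=period 1, Physics=period 1, Calculus=period 5, Algorithms=period 1, ML=period 1, Topology=period 3

Checking: Chem(period 1) before Databases(period 4); Algebra(period 2) before Topology(period 3); Physics(period 1) before Topology(period 3); Chem(period 1) before Algebra(period 2); Physics(period 1) before Databases(period 4); Algorithms(period 1) before Databases(period 4); Physics(period 1) before Calculus(period 5); ML(period 1) before Databases(period 4); Calculus=period 5 in [period 5,period 7]; Databases=period 4 in [period 4,period 9]; Algebra=period 2 in [period 1,period 2]; Physics=period 1 in [period 1,period 5].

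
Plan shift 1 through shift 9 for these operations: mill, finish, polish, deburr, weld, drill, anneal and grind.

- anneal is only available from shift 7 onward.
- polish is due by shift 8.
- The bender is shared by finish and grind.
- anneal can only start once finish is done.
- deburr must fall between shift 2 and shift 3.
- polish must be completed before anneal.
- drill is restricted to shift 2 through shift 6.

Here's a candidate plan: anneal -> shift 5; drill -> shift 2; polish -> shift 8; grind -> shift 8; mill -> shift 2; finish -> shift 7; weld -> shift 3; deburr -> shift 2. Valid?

No — it violates: polish must be completed before anneal

anneal can only start once finish is done — violated.
The bender is shared by finish and grind — holds.
polish must be completed before anneal — violated.
anneal is only available from shift 7 onward — violated.
drill is restricted to shift 2 through shift 6 — holds.
polish is due by shift 8 — holds.
deburr must fall between shift 2 and shift 3 — holds.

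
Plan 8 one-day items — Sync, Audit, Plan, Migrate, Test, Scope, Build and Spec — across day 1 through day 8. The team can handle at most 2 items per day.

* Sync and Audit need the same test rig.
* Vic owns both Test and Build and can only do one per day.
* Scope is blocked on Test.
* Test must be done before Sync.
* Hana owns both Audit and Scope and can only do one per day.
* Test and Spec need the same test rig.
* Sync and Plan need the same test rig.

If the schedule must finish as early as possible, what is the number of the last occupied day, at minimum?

The precedence chain requires at least 2 distinct days.
With at most 2 per day and 8 work items, at least 4 days are needed.
4 works (last occupied day: day 4): for example Audit=day 1, Build=day 4, Migrate=day 3, Scope=day 2, Sync=day 2, Plan=day 3, Spec=day 4, Test=day 1.

4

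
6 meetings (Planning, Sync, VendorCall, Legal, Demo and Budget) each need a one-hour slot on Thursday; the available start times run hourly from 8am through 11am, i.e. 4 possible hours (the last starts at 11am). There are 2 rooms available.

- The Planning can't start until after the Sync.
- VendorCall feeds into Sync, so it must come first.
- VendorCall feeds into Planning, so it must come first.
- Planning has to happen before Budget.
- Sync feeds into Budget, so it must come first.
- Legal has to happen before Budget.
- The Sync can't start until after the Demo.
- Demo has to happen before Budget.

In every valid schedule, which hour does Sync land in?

Precedence pushes Sync to at least 9am; downstream work caps Sync at 9am.
So Sync is pinned to 9am.

9am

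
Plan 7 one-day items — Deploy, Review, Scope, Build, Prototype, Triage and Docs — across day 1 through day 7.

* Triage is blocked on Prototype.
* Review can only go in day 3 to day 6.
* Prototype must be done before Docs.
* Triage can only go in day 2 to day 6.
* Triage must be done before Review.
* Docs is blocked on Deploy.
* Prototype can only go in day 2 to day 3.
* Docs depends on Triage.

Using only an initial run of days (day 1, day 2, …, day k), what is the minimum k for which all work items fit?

4 days

The precedence chain requires at least 3 distinct days.
Propagating the time windows through the other constraints, Review can't land before day 4, so the schedule must run through at least day 4.
4 works (last occupied day: day 4): for example Prototype=day 2, Scope=day 1, Review=day 4, Build=day 1, Triage=day 3, Docs=day 4, Deploy=day 1.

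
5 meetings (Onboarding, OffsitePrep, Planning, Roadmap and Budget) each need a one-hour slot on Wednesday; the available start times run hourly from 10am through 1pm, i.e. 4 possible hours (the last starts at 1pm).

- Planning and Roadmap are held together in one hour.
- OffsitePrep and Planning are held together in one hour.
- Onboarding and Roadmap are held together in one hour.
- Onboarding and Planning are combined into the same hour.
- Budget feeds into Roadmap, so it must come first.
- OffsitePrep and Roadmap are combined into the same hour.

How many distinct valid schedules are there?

Splitting on Onboarding: it can be 11am (1), 12pm (2), 1pm (3). Listing each branch's schedules as (OffsitePrep, Planning, Roadmap, Budget):
Onboarding=11am: (11am,11am,11am,10am) — 1.
Onboarding=12pm: (12pm,12pm,12pm,10am) (12pm,12pm,12pm,11am) — 2.
Onboarding=1pm: (1pm,1pm,1pm,10am) (1pm,1pm,1pm,11am) (1pm,1pm,1pm,12pm) — 3.
Summing: 1 + 2 + 3 = 6.

6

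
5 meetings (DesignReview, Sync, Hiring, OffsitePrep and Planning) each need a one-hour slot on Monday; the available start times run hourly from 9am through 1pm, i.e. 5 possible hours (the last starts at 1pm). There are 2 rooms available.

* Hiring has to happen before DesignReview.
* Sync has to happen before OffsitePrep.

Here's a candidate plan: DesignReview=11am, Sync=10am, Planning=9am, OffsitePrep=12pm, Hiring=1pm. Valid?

Sync has to happen before OffsitePrep — holds.
There are 2 rooms available — holds.
Hiring has to happen before DesignReview — violated.

No — it violates: Hiring has to happen before DesignReview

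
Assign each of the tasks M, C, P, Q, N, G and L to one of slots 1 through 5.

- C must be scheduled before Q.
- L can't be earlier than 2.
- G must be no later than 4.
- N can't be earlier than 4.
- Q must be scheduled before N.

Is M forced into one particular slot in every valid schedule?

M can be 1 (e.g. G=1, P=1, N=4, L=2, C=1, M=1, Q=2) or 2 (e.g. P in 1, G in 1, L in 2, N in 4, M in 2, Q in 2, C in 1).

No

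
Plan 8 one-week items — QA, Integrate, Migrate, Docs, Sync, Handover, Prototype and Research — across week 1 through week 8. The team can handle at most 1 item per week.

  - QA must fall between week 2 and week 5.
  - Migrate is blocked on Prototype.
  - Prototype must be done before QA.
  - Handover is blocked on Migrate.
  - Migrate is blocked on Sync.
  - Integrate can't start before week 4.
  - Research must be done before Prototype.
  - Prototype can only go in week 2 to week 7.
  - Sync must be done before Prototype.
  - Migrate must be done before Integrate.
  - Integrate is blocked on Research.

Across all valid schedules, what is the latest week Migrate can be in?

week 6

Precedence pushes Migrate to at least week 3; downstream work caps Migrate at week 7.
Migrate at week 6 is achievable: Integrate in week 7, Sync in week 1, QA in week 4, Migrate in week 6, Docs in week 5, Prototype in week 3, Research in week 2, Handover in week 8.
Nothing later works — the capacity limit rule out every week after week 6.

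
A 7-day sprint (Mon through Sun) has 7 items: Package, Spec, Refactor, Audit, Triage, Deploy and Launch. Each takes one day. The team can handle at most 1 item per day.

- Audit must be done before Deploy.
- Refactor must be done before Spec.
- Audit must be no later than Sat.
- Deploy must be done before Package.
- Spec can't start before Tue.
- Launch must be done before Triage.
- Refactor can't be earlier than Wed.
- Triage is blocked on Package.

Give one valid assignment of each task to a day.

Triage in Sun; Refactor in Wed; Spec in Thu; Launch in Sat; Deploy in Tue; Package in Fri; Audit in Mon

Checking: Launch(Sat) before Triage(Sun); Package(Fri) before Triage(Sun); Audit(Mon) before Deploy(Tue); Deploy(Tue) before Package(Fri); Refactor(Wed) before Spec(Thu); Refactor=Wed in [Wed,Sun]; Audit=Mon in [Mon,Sat]; Spec=Thu in [Tue,Sun]; max 1 per day (cap 1).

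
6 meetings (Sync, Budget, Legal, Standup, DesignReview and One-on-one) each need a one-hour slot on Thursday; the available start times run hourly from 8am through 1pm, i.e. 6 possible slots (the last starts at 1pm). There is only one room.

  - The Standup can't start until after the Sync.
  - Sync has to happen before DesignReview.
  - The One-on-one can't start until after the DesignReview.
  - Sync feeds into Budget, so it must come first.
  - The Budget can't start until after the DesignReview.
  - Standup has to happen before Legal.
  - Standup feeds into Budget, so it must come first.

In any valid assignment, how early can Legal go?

Precedence pushes Legal to at least 10am.
Legal at 10am is achievable: Standup in 9am; One-on-one in 1pm; DesignReview in 11am; Budget in 12pm; Sync in 8am; Legal in 10am.

10am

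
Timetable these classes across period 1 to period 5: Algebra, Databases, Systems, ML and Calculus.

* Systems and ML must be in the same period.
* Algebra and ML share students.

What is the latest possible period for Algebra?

Algebra at period 5 is achievable: ML -> period 1; Algebra -> period 5; Calculus -> period 1; Systems -> period 1; Databases -> period 1.

period 5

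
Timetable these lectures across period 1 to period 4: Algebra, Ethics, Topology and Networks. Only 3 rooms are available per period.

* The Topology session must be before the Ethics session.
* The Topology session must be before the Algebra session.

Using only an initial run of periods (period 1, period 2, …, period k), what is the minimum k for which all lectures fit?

The precedence chain requires at least 2 distinct periods.
With at most 3 per period and 4 lectures, at least 2 periods are needed.
2 works (last occupied period: period 2): for example Ethics=period 2; Topology=period 1; Algebra=period 2; Networks=period 1.

2 periods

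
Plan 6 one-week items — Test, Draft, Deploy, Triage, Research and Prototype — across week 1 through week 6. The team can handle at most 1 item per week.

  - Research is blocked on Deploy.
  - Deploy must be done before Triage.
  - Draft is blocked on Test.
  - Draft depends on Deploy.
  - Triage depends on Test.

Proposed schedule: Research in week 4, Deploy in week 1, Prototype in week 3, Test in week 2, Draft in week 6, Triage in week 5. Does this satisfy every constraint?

Draft depends on Deploy — holds.
The team can handle at most 1 item per week — holds.
Triage depends on Test — holds.
Deploy must be done before Triage — holds.
Draft is blocked on Test — holds.
Research is blocked on Deploy — holds.

Yes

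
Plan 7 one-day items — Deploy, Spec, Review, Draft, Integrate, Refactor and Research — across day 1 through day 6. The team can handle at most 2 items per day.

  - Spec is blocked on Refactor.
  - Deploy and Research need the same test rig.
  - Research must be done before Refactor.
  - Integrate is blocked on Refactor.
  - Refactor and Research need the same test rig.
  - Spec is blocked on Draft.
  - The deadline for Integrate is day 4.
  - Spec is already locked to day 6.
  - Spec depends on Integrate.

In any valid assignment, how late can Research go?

Downstream work caps Research at day 2.
Research at day 2 is achievable: Refactor in day 3; Deploy in day 1; Integrate in day 4; Spec in day 6; Review in day 2; Draft in day 1; Research in day 2.

day 2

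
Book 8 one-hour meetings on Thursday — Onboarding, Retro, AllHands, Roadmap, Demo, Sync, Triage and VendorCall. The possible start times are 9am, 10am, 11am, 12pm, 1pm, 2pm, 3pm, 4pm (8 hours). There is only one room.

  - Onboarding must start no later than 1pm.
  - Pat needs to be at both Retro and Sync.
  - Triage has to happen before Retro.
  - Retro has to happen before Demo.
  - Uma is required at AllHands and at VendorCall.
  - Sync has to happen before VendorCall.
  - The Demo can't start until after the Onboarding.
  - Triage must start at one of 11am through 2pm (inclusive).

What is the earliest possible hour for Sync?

9am

Downstream work caps Sync at 3pm.
Sync at 9am is achievable: Sync=9am, Demo=1pm, Roadmap=4pm, AllHands=3pm, VendorCall=2pm, Retro=12pm, Onboarding=10am, Triage=11am.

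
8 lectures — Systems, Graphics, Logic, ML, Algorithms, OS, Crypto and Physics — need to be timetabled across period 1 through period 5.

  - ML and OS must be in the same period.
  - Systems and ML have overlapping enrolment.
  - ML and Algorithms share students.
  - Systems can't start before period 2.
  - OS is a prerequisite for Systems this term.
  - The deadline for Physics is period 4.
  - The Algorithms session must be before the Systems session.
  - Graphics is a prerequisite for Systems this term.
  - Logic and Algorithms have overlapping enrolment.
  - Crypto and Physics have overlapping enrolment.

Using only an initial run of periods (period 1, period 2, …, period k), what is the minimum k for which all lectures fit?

3

The precedence chain requires at least 2 distinct periods.
Could 2 periods be enough, i.e. nothing placed later than period 2? No: Systems's window within 2 periods is {period 2}; OS must come before Systems (at period 2 or earlier) → {period 1}; Algorithms must come before Systems (at period 2 or earlier) → {period 1}; ML must be in the same period as OS (in {period 1}) → {period 1}; Algorithms can't share with ML (period 1) → nothing is left.
So 2 periods is not enough.
3 works (last occupied period: period 3): for example Physics=period 2, ML=period 2, Logic=period 2, Systems=period 3, OS=period 2, Crypto=period 1, Algorithms=period 1, Graphics=period 1.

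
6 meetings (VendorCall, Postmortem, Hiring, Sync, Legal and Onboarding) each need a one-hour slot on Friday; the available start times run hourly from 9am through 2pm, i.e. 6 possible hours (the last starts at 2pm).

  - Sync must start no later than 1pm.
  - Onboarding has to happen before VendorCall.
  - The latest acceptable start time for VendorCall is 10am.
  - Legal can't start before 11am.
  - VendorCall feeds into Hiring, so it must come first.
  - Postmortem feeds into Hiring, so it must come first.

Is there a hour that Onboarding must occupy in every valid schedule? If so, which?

9am

Downstream work caps Onboarding at 9am.
So Onboarding is pinned to 9am.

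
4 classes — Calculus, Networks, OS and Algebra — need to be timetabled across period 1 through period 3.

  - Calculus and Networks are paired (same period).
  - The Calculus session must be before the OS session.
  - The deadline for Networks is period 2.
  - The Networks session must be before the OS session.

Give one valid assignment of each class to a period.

OS -> period 2; Algebra -> period 1; Networks -> period 1; Calculus -> period 1

Checking: Calculus(period 1) before OS(period 2); Networks(period 1) before OS(period 2); Calculus = Networks = period 1; Networks=period 1 in [period 1,period 2].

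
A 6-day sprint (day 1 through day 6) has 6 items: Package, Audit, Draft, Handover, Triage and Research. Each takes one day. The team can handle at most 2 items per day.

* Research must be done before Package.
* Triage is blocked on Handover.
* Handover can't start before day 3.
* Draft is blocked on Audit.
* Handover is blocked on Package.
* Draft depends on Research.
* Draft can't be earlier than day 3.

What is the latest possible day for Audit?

day 5

Downstream work caps Audit at day 5.
Audit at day 5 is achievable: Handover -> day 3, Package -> day 2, Research -> day 1, Draft -> day 6, Audit -> day 5, Triage -> day 4.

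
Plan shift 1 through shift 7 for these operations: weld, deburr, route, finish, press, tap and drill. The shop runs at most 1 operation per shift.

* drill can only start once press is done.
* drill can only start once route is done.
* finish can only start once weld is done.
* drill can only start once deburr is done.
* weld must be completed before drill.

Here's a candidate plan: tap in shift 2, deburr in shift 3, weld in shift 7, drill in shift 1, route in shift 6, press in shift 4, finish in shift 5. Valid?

No — it violates: weld must be completed before drill

The shop runs at most 1 operation per shift — holds.
finish can only start once weld is done — violated.
drill can only start once route is done — violated.
weld must be completed before drill — violated.
drill can only start once deburr is done — violated.
drill can only start once press is done — violated.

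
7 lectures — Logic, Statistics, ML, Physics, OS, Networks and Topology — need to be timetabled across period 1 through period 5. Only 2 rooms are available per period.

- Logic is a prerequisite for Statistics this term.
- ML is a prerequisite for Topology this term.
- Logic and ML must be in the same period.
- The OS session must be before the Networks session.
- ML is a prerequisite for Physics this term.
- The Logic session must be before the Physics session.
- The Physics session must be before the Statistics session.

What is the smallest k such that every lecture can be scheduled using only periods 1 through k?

The precedence chain requires at least 3 distinct periods.
With at most 2 per period and 7 lectures, at least 4 periods are needed.
4 works (last occupied period: period 4): for example ML=period 1; Logic=period 1; OS=period 2; Physics=period 2; Statistics=period 3; Networks=period 3; Topology=period 4.

4 periods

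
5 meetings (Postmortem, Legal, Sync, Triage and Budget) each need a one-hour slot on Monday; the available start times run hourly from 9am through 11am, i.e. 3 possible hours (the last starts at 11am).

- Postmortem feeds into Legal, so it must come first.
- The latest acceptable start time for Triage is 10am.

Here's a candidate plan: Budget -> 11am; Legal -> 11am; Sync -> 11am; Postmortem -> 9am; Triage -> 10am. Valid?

The latest acceptable start time for Triage is 10am — holds.
Postmortem feeds into Legal, so it must come first — holds.

Valid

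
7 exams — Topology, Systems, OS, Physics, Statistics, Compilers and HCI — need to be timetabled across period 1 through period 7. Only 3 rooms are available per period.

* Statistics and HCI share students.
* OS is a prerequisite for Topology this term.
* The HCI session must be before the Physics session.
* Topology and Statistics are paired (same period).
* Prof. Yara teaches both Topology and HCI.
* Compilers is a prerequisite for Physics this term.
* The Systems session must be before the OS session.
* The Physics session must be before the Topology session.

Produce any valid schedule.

Statistics in period 3, OS in period 2, Compilers in period 1, Physics in period 2, Systems in period 1, Topology in period 3, HCI in period 1

Checking: HCI(period 1) before Physics(period 2); Compilers(period 1) before Physics(period 2); OS(period 2) before Topology(period 3); Systems(period 1) before OS(period 2); Physics(period 2) before Topology(period 3); Topology(period 3) != HCI(period 1); Statistics(period 3) != HCI(period 1); Topology = Statistics = period 3; max 3 per period (cap 3).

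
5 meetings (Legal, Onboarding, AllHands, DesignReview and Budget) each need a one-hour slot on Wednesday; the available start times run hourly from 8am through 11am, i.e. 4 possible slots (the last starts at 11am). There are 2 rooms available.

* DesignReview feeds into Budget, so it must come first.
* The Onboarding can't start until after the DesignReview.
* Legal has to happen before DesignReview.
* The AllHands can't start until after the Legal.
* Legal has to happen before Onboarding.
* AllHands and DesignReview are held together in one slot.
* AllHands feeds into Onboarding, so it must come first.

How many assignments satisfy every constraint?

6

Splitting on Legal: it can be 8am (5), 9am (1). Listing each branch's schedules as (Onboarding, AllHands, DesignReview, Budget):
Legal=8am: (10am,9am,9am,10am) (10am,9am,9am,11am) (11am,9am,9am,10am) (11am,9am,9am,11am) (11am,10am,10am,11am) — 5.
Legal=9am: (11am,10am,10am,11am) — 1.
Summing: 5 + 1 = 6.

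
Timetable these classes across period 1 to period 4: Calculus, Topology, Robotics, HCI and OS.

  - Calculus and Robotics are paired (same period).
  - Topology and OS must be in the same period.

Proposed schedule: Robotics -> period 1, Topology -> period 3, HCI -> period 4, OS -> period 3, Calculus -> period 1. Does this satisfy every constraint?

Topology and OS must be in the same period — holds.
Calculus and Robotics are paired (same period) — holds.

Yes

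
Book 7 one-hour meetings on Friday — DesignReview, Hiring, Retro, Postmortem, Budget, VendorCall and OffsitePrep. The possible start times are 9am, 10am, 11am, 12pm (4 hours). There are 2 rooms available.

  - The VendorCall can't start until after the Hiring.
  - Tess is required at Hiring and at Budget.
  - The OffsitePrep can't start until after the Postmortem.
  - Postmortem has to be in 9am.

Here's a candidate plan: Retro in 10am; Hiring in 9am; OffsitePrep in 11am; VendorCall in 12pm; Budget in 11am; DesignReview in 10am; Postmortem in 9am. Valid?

Yes, all constraints hold

There are 2 rooms available — holds.
Postmortem has to be in 9am — holds.
The OffsitePrep can't start until after the Postmortem — holds.
Tess is required at Hiring and at Budget — holds.
The VendorCall can't start until after the Hiring — holds.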